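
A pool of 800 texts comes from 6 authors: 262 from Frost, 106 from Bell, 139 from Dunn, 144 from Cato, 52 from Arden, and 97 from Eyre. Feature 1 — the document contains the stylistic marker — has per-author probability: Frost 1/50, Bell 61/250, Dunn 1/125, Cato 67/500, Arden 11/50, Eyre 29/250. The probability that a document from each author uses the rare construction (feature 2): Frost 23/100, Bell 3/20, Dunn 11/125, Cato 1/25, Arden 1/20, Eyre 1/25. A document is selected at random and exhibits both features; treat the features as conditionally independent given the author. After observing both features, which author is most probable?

Compute prior × likelihood for every hypothesis:
  Frost: 0.3275 × 0.02 × 0.23 = 0.0015065
  Bell: 0.1325 × 0.244 × 0.15 = 0.0048495
  Dunn: 0.17375 × 0.008 × 0.088 = 0.00012232
  Cato: 0.18 × 0.134 × 0.04 = 0.0009648
  Arden: 0.065 × 0.22 × 0.05 = 0.000715
  Eyre: 0.12125 × 0.116 × 0.04 = 0.0005626
Total = 0.00872072.
Largest term belongs to Bell, so Bell is most probable.

Bell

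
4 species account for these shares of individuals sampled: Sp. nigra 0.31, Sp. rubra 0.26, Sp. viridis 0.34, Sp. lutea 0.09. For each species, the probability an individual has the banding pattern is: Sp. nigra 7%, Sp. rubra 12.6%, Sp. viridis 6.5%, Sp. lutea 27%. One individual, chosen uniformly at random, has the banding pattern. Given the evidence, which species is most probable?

Prior × likelihood for each hypothesis:
  Sp. nigra: 0.31 × 0.07 = 0.0217
  Sp. rubra: 0.26 × 0.126 = 0.03276
  Sp. viridis: 0.34 × 0.065 = 0.0221
  Sp. lutea: 0.09 × 0.27 = 0.0243
Normalizing constant = 0.10086.
Largest term belongs to Sp. rubra, so Sp. rubra is most probable.

Sp. rubra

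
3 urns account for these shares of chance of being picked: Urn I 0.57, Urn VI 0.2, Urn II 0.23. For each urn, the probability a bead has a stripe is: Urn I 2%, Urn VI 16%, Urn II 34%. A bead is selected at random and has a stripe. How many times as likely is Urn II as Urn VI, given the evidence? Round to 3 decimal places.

2.444

Compute prior × likelihood for every hypothesis:
  Urn I: 0.57 × 0.02 = 0.0114
  Urn VI: 0.2 × 0.16 = 0.032
  Urn II: 0.23 × 0.34 = 0.0782
Normalizing constant = 0.1216.
The ratio is 0.0782 / 0.032 (the normalizer cancels) = 2.444.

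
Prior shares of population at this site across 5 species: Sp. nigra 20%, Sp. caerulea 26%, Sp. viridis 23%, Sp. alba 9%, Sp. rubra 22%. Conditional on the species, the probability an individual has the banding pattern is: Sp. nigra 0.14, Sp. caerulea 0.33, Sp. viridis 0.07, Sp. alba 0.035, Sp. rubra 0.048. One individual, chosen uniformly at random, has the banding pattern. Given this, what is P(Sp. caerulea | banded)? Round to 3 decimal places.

By Bayes' rule, posterior ∝ prior × likelihood:
  Sp. nigra: 0.2 × 0.14 = 0.028
  Sp. caerulea: 0.26 × 0.33 = 0.0858
  Sp. viridis: 0.23 × 0.07 = 0.0161
  Sp. alba: 0.09 × 0.035 = 0.00315
  Sp. rubra: 0.22 × 0.048 = 0.01056
Sum = 0.14361.
P(Sp. caerulea | evidence) = 0.0858 / 0.14361 ≈ 0.597.

0.597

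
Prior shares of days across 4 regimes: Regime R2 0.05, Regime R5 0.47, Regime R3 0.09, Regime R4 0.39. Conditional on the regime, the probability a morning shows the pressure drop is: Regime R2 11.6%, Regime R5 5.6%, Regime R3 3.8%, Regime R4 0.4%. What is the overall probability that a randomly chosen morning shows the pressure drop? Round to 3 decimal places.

Prior × likelihood for each hypothesis:
  Regime R2: 0.05 × 0.116 = 0.0058
  Regime R5: 0.47 × 0.056 = 0.02632
  Regime R3: 0.09 × 0.038 = 0.00342
  Regime R4: 0.39 × 0.004 = 0.00156
P(drop) = 0.0058 + 0.02632 + 0.00342 + 0.00156 = 0.0371 → 0.037.

0.037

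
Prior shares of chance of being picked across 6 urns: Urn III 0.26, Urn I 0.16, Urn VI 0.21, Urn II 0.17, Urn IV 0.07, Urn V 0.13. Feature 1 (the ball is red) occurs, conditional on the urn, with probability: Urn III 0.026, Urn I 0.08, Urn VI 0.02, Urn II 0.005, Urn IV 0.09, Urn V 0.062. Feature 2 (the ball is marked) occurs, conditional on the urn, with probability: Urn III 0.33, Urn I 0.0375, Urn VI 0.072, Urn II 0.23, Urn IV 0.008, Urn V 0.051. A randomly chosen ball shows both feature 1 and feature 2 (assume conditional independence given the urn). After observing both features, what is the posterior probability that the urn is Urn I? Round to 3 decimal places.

0.131

Prior × likelihood for each hypothesis:
  Urn III: 0.26 × 0.026 × 0.33 = 0.0022308
  Urn I: 0.16 × 0.08 × 0.0375 = 0.00048
  Urn VI: 0.21 × 0.02 × 0.072 = 0.0003024
  Urn II: 0.17 × 0.005 × 0.23 = 0.0001955
  Urn IV: 0.07 × 0.09 × 0.008 = 0.0000504
  Urn V: 0.13 × 0.062 × 0.051 = 0.00041106
Normalizing constant = 0.00367016.
P(Urn I | evidence) = 0.00048 / 0.00367016 ≈ 0.131.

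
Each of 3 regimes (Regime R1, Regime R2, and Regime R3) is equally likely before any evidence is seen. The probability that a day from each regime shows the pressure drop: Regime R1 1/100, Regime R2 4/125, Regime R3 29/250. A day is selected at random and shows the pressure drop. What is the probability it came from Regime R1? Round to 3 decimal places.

0.063

With a uniform prior (1/3 each), posterior ∝ likelihood:
  Regime R1: 0.01
  Regime R2: 0.032
  Regime R3: 0.116
Sum = 0.158.
P(Regime R1 | evidence) = 0.01 / 0.158 ≈ 0.063.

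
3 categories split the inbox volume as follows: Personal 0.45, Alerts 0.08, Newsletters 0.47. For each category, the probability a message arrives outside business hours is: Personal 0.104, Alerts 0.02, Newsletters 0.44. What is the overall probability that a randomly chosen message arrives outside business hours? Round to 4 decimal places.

0.2552

By Bayes' rule, posterior ∝ prior × likelihood:
  Personal: 0.45 × 0.104 = 0.0468
  Alerts: 0.08 × 0.02 = 0.0016
  Newsletters: 0.47 × 0.44 = 0.2068
P(off-hours) = 0.0468 + 0.0016 + 0.2068 = 0.2552 → 0.2552.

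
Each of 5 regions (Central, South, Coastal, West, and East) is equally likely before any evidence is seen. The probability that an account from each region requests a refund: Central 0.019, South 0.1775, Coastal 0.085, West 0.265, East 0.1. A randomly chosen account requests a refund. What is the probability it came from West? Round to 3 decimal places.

Since the prior is uniform, the posterior is proportional to the likelihood:
  Central: 0.019
  South: 0.1775
  Coastal: 0.085
  West: 0.265
  East: 0.1
Sum = 0.6465.
P(West | evidence) = 0.265 / 0.6465 ≈ 0.410.

0.410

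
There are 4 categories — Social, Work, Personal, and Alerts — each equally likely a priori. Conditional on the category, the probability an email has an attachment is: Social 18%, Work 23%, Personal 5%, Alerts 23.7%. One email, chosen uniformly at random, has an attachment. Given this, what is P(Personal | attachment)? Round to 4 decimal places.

0.0717

Since the prior is uniform, the posterior is proportional to the likelihood:
  Social: 0.18
  Work: 0.23
  Personal: 0.05
  Alerts: 0.237
Sum = 0.697.
P(Personal | evidence) = 0.05 / 0.697 ≈ 0.0717.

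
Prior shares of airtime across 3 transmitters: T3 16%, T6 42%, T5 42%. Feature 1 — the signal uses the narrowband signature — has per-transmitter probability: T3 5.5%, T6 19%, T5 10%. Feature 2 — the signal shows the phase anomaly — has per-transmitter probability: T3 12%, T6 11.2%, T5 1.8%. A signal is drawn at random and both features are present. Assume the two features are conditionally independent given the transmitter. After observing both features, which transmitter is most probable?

By Bayes' rule, posterior ∝ prior × likelihood:
  T3: 0.16 × 0.055 × 0.12 = 0.001056
  T6: 0.42 × 0.19 × 0.112 = 0.0089376
  T5: 0.42 × 0.1 × 0.018 = 0.000756
Normalizing constant = 0.0107496.
Largest term belongs to T6, so T6 is most probable.

T6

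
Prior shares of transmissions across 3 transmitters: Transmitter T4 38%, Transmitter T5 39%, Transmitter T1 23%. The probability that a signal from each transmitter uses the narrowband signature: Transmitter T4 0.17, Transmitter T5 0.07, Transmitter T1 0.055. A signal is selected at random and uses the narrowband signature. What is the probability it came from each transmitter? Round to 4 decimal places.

Compute prior × likelihood for every hypothesis:
  Transmitter T4: 0.38 × 0.17 = 0.0646
  Transmitter T5: 0.39 × 0.07 = 0.0273
  Transmitter T1: 0.23 × 0.055 = 0.01265
Total = 0.10455.
P(Transmitter T4 | narrowband) = 0.0646/0.10455 ≈ 0.6179
P(Transmitter T5 | narrowband) = 0.0273/0.10455 ≈ 0.2611
P(Transmitter T1 | narrowband) = 0.01265/0.10455 ≈ 0.1210
(Check: 0.6179+0.2611+0.1210 = 1.0000.)

Transmitter T4 0.6179, Transmitter T5 0.2611, Transmitter T1 0.1210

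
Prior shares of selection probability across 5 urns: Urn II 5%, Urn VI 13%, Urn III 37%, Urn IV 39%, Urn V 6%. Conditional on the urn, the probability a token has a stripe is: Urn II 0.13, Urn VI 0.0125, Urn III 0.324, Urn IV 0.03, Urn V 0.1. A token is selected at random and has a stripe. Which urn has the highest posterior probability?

Urn III

Unnormalized posteriors (prior × likelihood):
  Urn II: 0.05 × 0.13 = 0.0065
  Urn VI: 0.13 × 0.0125 = 0.001625
  Urn III: 0.37 × 0.324 = 0.11988
  Urn IV: 0.39 × 0.03 = 0.0117
  Urn V: 0.06 × 0.1 = 0.006
Total = 0.145705.
Largest term belongs to Urn III, so Urn III is most probable.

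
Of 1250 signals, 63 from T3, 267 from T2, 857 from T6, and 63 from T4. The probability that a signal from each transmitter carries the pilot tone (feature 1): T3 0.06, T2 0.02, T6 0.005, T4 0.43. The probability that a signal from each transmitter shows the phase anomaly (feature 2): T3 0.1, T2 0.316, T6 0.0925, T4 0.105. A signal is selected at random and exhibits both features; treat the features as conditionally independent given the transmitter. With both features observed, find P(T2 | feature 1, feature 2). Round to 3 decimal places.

Unnormalized posteriors (prior × likelihood):
  T3: 0.0504 × 0.06 × 0.1 = 0.0003024
  T2: 0.2136 × 0.02 × 0.316 = 0.001349952
  T6: 0.6856 × 0.005 × 0.0925 = 0.00031709
  T4: 0.0504 × 0.43 × 0.105 = 0.00227556
Normalizing constant = 0.004245002.
P(T2 | evidence) = 0.001349952 / 0.004245002 ≈ 0.318.

0.318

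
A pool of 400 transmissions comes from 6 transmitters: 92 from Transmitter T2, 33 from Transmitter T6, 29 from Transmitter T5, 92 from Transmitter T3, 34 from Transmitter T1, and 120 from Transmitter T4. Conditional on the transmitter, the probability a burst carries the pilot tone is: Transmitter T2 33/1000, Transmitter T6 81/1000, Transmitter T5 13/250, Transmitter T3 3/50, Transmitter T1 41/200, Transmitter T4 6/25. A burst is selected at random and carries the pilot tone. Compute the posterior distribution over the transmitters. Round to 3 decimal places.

Transmitter T2 0.063, Transmitter T6 0.055, Transmitter T5 0.031, Transmitter T3 0.114, Transmitter T1 0.144, Transmitter T4 0.594

Prior × likelihood for each hypothesis:
  Transmitter T2: 0.23 × 0.033 = 0.00759
  Transmitter T6: 0.0825 × 0.081 = 0.0066825
  Transmitter T5: 0.0725 × 0.052 = 0.00377
  Transmitter T3: 0.23 × 0.06 = 0.0138
  Transmitter T1: 0.085 × 0.205 = 0.017425
  Transmitter T4: 0.3 × 0.24 = 0.072
Sum = 0.1212675.
P(Transmitter T2 | pilot) = 0.00759/0.1212675 ≈ 0.063
P(Transmitter T6 | pilot) = 0.0066825/0.1212675 ≈ 0.055
P(Transmitter T5 | pilot) = 0.00377/0.1212675 ≈ 0.031
P(Transmitter T3 | pilot) = 0.0138/0.1212675 ≈ 0.114
P(Transmitter T1 | pilot) = 0.017425/0.1212675 ≈ 0.144
P(Transmitter T4 | pilot) = 0.072/0.1212675 ≈ 0.594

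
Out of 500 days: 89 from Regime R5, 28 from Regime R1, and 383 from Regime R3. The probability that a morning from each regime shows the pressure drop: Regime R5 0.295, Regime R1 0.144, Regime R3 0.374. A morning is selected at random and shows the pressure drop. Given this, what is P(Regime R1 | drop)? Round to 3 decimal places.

0.023

Compute prior × likelihood for every hypothesis:
  Regime R5: 0.178 × 0.295 = 0.05251
  Regime R1: 0.056 × 0.144 = 0.008064
  Regime R3: 0.766 × 0.374 = 0.286484
Normalizing constant = 0.347058.
P(Regime R1 | evidence) = 0.008064 / 0.347058 ≈ 0.023.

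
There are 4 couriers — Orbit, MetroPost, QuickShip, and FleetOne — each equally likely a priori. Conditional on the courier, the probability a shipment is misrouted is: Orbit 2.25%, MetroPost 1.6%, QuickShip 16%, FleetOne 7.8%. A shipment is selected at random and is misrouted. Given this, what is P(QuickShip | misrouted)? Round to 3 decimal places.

0.579

Since the prior is uniform, the posterior is proportional to the likelihood:
  Orbit: 0.0225
  MetroPost: 0.016
  QuickShip: 0.16
  FleetOne: 0.078
Sum = 0.2765.
P(QuickShip | evidence) = 0.16 / 0.2765 ≈ 0.579.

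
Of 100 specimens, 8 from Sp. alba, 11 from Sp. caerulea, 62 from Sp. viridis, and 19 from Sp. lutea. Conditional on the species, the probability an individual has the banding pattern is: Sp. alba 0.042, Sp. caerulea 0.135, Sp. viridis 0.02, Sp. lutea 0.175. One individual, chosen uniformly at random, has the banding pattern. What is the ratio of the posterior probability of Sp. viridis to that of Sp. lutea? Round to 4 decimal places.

Unnormalized posteriors (prior × likelihood):
  Sp. alba: 0.08 × 0.042 = 0.00336
  Sp. caerulea: 0.11 × 0.135 = 0.01485
  Sp. viridis: 0.62 × 0.02 = 0.0124
  Sp. lutea: 0.19 × 0.175 = 0.03325
Total = 0.06386.
The ratio is 0.0124 / 0.03325 (the normalizer cancels) = 0.3729.

0.3729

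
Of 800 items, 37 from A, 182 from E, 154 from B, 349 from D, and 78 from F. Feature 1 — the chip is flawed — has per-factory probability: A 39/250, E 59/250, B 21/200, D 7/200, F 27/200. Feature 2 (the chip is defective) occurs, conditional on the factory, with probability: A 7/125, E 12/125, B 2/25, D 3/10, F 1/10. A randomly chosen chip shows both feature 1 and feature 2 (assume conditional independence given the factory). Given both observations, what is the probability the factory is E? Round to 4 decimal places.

Compute prior × likelihood for every hypothesis:
  A: 0.04625 × 0.156 × 0.056 = 0.00040404
  E: 0.2275 × 0.236 × 0.096 = 0.00515424
  B: 0.1925 × 0.105 × 0.08 = 0.001617
  D: 0.43625 × 0.035 × 0.3 = 0.004580625
  F: 0.0975 × 0.135 × 0.1 = 0.00131625
Sum = 0.013072155.
P(E | evidence) = 0.00515424 / 0.013072155 ≈ 0.3943.

0.3943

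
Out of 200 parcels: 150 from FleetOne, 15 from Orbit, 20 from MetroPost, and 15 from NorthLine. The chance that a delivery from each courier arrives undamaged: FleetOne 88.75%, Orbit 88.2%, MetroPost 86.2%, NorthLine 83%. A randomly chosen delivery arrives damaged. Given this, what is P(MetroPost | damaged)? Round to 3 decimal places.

0.115

Taking complements, P(damaged | each) = FleetOne 0.1125, Orbit 0.118, MetroPost 0.138, NorthLine 0.17.
Compute prior × likelihood for every hypothesis:
  FleetOne: 0.75 × 0.1125 = 0.084375
  Orbit: 0.075 × 0.118 = 0.00885
  MetroPost: 0.1 × 0.138 = 0.0138
  NorthLine: 0.075 × 0.17 = 0.01275
Normalizing constant = 0.119775.
P(MetroPost | evidence) = 0.0138 / 0.119775 ≈ 0.115.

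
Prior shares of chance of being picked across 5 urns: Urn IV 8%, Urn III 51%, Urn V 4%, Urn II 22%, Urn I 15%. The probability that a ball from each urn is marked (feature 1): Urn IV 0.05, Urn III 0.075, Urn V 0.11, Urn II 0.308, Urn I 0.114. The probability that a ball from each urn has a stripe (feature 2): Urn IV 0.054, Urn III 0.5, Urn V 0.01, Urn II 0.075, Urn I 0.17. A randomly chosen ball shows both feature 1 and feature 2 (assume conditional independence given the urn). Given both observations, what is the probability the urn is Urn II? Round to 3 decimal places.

0.186

Compute prior × likelihood for every hypothesis:
  Urn IV: 0.08 × 0.05 × 0.054 = 0.000216
  Urn III: 0.51 × 0.075 × 0.5 = 0.019125
  Urn V: 0.04 × 0.11 × 0.01 = 0.000044
  Urn II: 0.22 × 0.308 × 0.075 = 0.005082
  Urn I: 0.15 × 0.114 × 0.17 = 0.002907
Sum = 0.027374.
P(Urn II | evidence) = 0.005082 / 0.027374 ≈ 0.186.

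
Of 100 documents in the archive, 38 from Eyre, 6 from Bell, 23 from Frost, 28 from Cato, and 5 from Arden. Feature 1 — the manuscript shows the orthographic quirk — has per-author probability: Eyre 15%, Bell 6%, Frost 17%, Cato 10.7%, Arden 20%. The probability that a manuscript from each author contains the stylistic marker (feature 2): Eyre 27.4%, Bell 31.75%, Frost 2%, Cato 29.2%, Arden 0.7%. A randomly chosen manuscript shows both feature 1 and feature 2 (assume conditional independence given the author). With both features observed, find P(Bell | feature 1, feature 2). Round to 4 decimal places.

0.0434

Unnormalized posteriors (prior × likelihood):
  Eyre: 0.38 × 0.15 × 0.274 = 0.015618
  Bell: 0.06 × 0.06 × 0.3175 = 0.001143
  Frost: 0.23 × 0.17 × 0.02 = 0.000782
  Cato: 0.28 × 0.107 × 0.292 = 0.00874832
  Arden: 0.05 × 0.2 × 0.007 = 0.00007
Normalizing constant = 0.02636132.
P(Bell | evidence) = 0.001143 / 0.02636132 ≈ 0.0434.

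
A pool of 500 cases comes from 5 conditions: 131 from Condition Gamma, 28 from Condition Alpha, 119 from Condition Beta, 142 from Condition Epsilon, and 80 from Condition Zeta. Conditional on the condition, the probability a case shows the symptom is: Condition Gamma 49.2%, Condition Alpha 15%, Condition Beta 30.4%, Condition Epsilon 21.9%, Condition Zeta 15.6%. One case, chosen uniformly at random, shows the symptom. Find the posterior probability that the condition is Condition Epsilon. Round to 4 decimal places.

Unnormalized posteriors (prior × likelihood):
  Condition Gamma: 0.262 × 0.492 = 0.128904
  Condition Alpha: 0.056 × 0.15 = 0.0084
  Condition Beta: 0.238 × 0.304 = 0.072352
  Condition Epsilon: 0.284 × 0.219 = 0.062196
  Condition Zeta: 0.16 × 0.156 = 0.02496
Normalizing constant = 0.296812.
P(Condition Epsilon | evidence) = 0.062196 / 0.296812 ≈ 0.2095.

0.2095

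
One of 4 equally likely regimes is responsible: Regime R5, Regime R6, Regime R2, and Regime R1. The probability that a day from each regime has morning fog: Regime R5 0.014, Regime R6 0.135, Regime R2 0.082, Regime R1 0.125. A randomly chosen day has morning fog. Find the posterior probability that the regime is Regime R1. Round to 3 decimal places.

0.351

Since the prior is uniform, the posterior is proportional to the likelihood:
  Regime R5: 0.014
  Regime R6: 0.135
  Regime R2: 0.082
  Regime R1: 0.125
Normalizing constant = 0.356.
P(Regime R1 | evidence) = 0.125 / 0.356 ≈ 0.351.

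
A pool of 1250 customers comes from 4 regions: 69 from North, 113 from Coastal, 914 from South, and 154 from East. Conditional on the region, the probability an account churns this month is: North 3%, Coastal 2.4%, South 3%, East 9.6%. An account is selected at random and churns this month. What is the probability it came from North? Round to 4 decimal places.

By Bayes' rule, posterior ∝ prior × likelihood:
  North: 0.0552 × 0.03 = 0.001656
  Coastal: 0.0904 × 0.024 = 0.0021696
  South: 0.7312 × 0.03 = 0.021936
  East: 0.1232 × 0.096 = 0.0118272
Normalizing constant = 0.0375888.
P(North | evidence) = 0.001656 / 0.0375888 ≈ 0.0441.

0.0441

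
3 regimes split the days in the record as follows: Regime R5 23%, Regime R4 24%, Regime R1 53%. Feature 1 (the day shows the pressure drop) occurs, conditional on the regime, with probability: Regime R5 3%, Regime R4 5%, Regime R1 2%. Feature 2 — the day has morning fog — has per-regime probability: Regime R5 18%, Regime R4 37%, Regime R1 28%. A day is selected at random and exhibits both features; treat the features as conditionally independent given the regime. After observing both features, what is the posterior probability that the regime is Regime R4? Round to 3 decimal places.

Compute prior × likelihood for every hypothesis:
  Regime R5: 0.23 × 0.03 × 0.18 = 0.001242
  Regime R4: 0.24 × 0.05 × 0.37 = 0.00444
  Regime R1: 0.53 × 0.02 × 0.28 = 0.002968
Total = 0.00865.
P(Regime R4 | evidence) = 0.00444 / 0.00865 ≈ 0.513.

0.513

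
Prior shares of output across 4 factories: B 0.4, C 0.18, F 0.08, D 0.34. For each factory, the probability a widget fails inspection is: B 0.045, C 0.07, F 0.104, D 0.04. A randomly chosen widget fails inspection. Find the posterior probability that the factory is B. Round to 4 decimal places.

0.3427

Unnormalized posteriors (prior × likelihood):
  B: 0.4 × 0.045 = 0.018
  C: 0.18 × 0.07 = 0.0126
  F: 0.08 × 0.104 = 0.00832
  D: 0.34 × 0.04 = 0.0136
Sum = 0.05252.
P(B | evidence) = 0.018 / 0.05252 ≈ 0.3427.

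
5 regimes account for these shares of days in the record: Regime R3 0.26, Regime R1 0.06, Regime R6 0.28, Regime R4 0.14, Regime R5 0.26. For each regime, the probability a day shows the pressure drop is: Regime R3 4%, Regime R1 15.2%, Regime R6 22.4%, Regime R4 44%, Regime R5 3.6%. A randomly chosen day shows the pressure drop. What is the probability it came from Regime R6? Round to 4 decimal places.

0.4094

Compute prior × likelihood for every hypothesis:
  Regime R3: 0.26 × 0.04 = 0.0104
  Regime R1: 0.06 × 0.152 = 0.00912
  Regime R6: 0.28 × 0.224 = 0.06272
  Regime R4: 0.14 × 0.44 = 0.0616
  Regime R5: 0.26 × 0.036 = 0.00936
Normalizing constant = 0.1532.
P(Regime R6 | evidence) = 0.06272 / 0.1532 ≈ 0.4094.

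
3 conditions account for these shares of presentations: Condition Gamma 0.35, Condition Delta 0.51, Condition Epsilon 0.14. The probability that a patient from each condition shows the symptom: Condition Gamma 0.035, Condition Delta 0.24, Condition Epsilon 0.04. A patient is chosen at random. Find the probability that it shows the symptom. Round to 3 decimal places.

Compute prior × likelihood for every hypothesis:
  Condition Gamma: 0.35 × 0.035 = 0.01225
  Condition Delta: 0.51 × 0.24 = 0.1224
  Condition Epsilon: 0.14 × 0.04 = 0.0056
P(symptomatic) = 0.01225 + 0.1224 + 0.0056 = 0.14025 → 0.140.

0.140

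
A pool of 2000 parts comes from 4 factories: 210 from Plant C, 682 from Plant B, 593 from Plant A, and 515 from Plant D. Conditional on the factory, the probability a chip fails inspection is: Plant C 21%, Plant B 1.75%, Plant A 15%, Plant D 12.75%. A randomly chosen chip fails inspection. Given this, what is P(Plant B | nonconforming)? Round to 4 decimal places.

0.0567

Compute prior × likelihood for every hypothesis:
  Plant C: 0.105 × 0.21 = 0.02205
  Plant B: 0.341 × 0.0175 = 0.0059675
  Plant A: 0.2965 × 0.15 = 0.044475
  Plant D: 0.2575 × 0.1275 = 0.03283125
Normalizing constant = 0.10532375.
P(Plant B | evidence) = 0.0059675 / 0.10532375 ≈ 0.0567.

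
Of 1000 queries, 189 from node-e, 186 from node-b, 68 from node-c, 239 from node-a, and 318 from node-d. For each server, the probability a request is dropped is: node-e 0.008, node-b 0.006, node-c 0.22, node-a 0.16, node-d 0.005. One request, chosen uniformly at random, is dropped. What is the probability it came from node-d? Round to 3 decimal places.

Compute prior × likelihood for every hypothesis:
  node-e: 0.189 × 0.008 = 0.001512
  node-b: 0.186 × 0.006 = 0.001116
  node-c: 0.068 × 0.22 = 0.01496
  node-a: 0.239 × 0.16 = 0.03824
  node-d: 0.318 × 0.005 = 0.00159
Sum = 0.057418.
P(node-d | evidence) = 0.00159 / 0.057418 ≈ 0.028.

0.028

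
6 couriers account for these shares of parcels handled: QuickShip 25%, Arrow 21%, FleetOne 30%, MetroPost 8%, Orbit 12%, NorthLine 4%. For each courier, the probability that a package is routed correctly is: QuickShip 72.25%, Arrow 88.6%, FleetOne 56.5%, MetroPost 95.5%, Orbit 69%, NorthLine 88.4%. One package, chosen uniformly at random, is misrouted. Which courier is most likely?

FleetOne

Taking complements, P(misrouted | each) = QuickShip 0.2775, Arrow 0.114, FleetOne 0.435, MetroPost 0.045, Orbit 0.31, NorthLine 0.116.
By Bayes' rule, posterior ∝ prior × likelihood:
  QuickShip: 0.25 × 0.2775 = 0.069375
  Arrow: 0.21 × 0.114 = 0.02394
  FleetOne: 0.3 × 0.435 = 0.1305
  MetroPost: 0.08 × 0.045 = 0.0036
  Orbit: 0.12 × 0.31 = 0.0372
  NorthLine: 0.04 × 0.116 = 0.00464
Sum = 0.269255.
Largest term belongs to FleetOne, so FleetOne is most probable.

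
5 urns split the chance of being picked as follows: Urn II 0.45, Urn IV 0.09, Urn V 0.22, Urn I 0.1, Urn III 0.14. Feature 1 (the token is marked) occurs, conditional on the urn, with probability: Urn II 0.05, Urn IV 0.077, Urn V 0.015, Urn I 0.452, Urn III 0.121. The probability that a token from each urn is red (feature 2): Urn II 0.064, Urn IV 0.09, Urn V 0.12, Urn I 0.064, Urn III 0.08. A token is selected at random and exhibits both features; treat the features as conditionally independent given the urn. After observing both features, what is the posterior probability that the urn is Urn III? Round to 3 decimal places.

By Bayes' rule, posterior ∝ prior × likelihood:
  Urn II: 0.45 × 0.05 × 0.064 = 0.00144
  Urn IV: 0.09 × 0.077 × 0.09 = 0.0006237
  Urn V: 0.22 × 0.015 × 0.12 = 0.000396
  Urn I: 0.1 × 0.452 × 0.064 = 0.0028928
  Urn III: 0.14 × 0.121 × 0.08 = 0.0013552
Normalizing constant = 0.0067077.
P(Urn III | evidence) = 0.0013552 / 0.0067077 ≈ 0.202.

0.202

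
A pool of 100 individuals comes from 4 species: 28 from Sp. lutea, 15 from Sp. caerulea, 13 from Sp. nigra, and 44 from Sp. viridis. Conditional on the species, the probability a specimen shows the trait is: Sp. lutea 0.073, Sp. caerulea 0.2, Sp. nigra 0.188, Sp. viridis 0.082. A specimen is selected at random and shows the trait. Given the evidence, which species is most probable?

Unnormalized posteriors (prior × likelihood):
  Sp. lutea: 0.28 × 0.073 = 0.02044
  Sp. caerulea: 0.15 × 0.2 = 0.03
  Sp. nigra: 0.13 × 0.188 = 0.02444
  Sp. viridis: 0.44 × 0.082 = 0.03608
Normalizing constant = 0.11096.
Largest term belongs to Sp. viridis, so Sp. viridis is most probable.

Sp. viridis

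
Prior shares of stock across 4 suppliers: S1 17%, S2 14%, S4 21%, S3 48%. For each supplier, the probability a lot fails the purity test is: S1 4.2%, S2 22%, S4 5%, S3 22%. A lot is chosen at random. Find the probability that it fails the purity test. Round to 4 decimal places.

0.1540

Prior × likelihood for each hypothesis:
  S1: 0.17 × 0.042 = 0.00714
  S2: 0.14 × 0.22 = 0.0308
  S4: 0.21 × 0.05 = 0.0105
  S3: 0.48 × 0.22 = 0.1056
P(off-spec) = 0.00714 + 0.0308 + 0.0105 + 0.1056 = 0.15404 → 0.1540.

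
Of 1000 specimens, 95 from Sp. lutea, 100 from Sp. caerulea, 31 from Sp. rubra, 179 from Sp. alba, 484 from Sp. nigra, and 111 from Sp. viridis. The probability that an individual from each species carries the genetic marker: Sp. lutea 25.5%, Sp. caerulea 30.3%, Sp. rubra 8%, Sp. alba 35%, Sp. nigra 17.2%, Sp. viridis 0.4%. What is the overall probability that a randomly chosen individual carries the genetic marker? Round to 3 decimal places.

0.203

By Bayes' rule, posterior ∝ prior × likelihood:
  Sp. lutea: 0.095 × 0.255 = 0.024225
  Sp. caerulea: 0.1 × 0.303 = 0.0303
  Sp. rubra: 0.031 × 0.08 = 0.00248
  Sp. alba: 0.179 × 0.35 = 0.06265
  Sp. nigra: 0.484 × 0.172 = 0.083248
  Sp. viridis: 0.111 × 0.004 = 0.000444
P(marker) = 0.024225 + 0.0303 + 0.00248 + 0.06265 + 0.083248 + 0.000444 = 0.203347 → 0.203.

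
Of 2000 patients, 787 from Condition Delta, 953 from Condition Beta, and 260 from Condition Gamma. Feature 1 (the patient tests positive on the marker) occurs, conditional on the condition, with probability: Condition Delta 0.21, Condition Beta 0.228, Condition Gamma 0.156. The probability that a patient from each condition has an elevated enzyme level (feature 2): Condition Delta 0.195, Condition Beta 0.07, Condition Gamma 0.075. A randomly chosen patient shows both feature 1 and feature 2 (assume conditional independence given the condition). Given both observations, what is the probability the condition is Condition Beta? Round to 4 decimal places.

By Bayes' rule, posterior ∝ prior × likelihood:
  Condition Delta: 0.3935 × 0.21 × 0.195 = 0.016113825
  Condition Beta: 0.4765 × 0.228 × 0.07 = 0.00760494
  Condition Gamma: 0.13 × 0.156 × 0.075 = 0.001521
Sum = 0.025239765.
P(Condition Beta | evidence) = 0.00760494 / 0.025239765 ≈ 0.3013.

0.3013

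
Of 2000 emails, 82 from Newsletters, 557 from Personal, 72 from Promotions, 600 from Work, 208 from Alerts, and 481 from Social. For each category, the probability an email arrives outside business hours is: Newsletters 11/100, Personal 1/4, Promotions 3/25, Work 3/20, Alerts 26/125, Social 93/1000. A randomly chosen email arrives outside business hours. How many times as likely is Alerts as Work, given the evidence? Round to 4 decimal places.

Compute prior × likelihood for every hypothesis:
  Newsletters: 0.041 × 0.11 = 0.00451
  Personal: 0.2785 × 0.25 = 0.069625
  Promotions: 0.036 × 0.12 = 0.00432
  Work: 0.3 × 0.15 = 0.045
  Alerts: 0.104 × 0.208 = 0.021632
  Social: 0.2405 × 0.093 = 0.0223665
Total = 0.1674535.
The ratio is 0.021632 / 0.045 (the normalizer cancels) = 0.4807.

0.4807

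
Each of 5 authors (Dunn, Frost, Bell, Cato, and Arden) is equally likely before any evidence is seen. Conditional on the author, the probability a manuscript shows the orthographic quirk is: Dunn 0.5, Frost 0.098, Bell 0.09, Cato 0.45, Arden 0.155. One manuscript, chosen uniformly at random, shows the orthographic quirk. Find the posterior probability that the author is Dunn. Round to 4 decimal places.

With a uniform prior (1/5 each), posterior ∝ likelihood:
  Dunn: 0.5
  Frost: 0.098
  Bell: 0.09
  Cato: 0.45
  Arden: 0.155
Total = 1.293.
P(Dunn | evidence) = 0.5 / 1.293 ≈ 0.3867.

0.3867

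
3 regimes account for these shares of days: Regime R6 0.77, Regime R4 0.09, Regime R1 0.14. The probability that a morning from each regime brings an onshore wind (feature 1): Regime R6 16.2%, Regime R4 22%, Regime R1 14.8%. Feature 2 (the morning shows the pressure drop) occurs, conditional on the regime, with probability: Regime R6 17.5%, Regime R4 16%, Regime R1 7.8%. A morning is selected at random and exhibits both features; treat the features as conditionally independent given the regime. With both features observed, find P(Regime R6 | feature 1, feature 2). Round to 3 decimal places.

0.820

By Bayes' rule, posterior ∝ prior × likelihood:
  Regime R6: 0.77 × 0.162 × 0.175 = 0.0218295
  Regime R4: 0.09 × 0.22 × 0.16 = 0.003168
  Regime R1: 0.14 × 0.148 × 0.078 = 0.00161616
Total = 0.02661366.
P(Regime R6 | evidence) = 0.0218295 / 0.02661366 ≈ 0.820.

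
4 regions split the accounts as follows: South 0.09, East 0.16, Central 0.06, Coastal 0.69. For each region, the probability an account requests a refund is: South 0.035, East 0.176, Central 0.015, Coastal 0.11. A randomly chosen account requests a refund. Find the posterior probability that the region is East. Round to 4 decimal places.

0.2605

By Bayes' rule, posterior ∝ prior × likelihood:
  South: 0.09 × 0.035 = 0.00315
  East: 0.16 × 0.176 = 0.02816
  Central: 0.06 × 0.015 = 0.0009
  Coastal: 0.69 × 0.11 = 0.0759
Sum = 0.10811.
P(East | evidence) = 0.02816 / 0.10811 ≈ 0.2605.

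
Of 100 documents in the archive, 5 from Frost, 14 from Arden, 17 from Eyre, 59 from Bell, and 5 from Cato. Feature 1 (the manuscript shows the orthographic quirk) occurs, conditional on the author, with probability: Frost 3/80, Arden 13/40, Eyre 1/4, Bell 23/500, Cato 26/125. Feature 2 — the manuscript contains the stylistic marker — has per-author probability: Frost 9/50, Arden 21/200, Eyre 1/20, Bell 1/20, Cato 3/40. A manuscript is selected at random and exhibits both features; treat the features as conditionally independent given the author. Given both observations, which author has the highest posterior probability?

Arden

Compute prior × likelihood for every hypothesis:
  Frost: 0.05 × 0.0375 × 0.18 = 0.0003375
  Arden: 0.14 × 0.325 × 0.105 = 0.0047775
  Eyre: 0.17 × 0.25 × 0.05 = 0.002125
  Bell: 0.59 × 0.046 × 0.05 = 0.001357
  Cato: 0.05 × 0.208 × 0.075 = 0.00078
Total = 0.009377.
Largest term belongs to Arden, so Arden is most probable.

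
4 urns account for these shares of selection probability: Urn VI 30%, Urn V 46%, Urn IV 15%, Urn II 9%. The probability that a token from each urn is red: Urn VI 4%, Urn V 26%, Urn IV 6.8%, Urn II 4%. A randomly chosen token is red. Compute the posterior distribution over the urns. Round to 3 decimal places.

Urn VI 0.083, Urn V 0.823, Urn IV 0.070, Urn II 0.025

Compute prior × likelihood for every hypothesis:
  Urn VI: 0.3 × 0.04 = 0.012
  Urn V: 0.46 × 0.26 = 0.1196
  Urn IV: 0.15 × 0.068 = 0.0102
  Urn II: 0.09 × 0.04 = 0.0036
Sum = 0.1454.
P(Urn VI | red) = 0.012/0.1454 ≈ 0.083
P(Urn V | red) = 0.1196/0.1454 ≈ 0.823
P(Urn IV | red) = 0.0102/0.1454 ≈ 0.070
P(Urn II | red) = 0.0036/0.1454 ≈ 0.025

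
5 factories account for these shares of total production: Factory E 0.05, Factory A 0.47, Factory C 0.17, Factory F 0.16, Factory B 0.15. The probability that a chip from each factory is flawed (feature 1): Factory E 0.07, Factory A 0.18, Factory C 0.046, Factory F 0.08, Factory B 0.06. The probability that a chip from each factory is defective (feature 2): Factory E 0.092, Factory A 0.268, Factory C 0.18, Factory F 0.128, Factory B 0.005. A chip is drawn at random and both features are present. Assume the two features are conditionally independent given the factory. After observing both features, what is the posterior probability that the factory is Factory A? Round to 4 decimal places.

Prior × likelihood for each hypothesis:
  Factory E: 0.05 × 0.07 × 0.092 = 0.000322
  Factory A: 0.47 × 0.18 × 0.268 = 0.0226728
  Factory C: 0.17 × 0.046 × 0.18 = 0.0014076
  Factory F: 0.16 × 0.08 × 0.128 = 0.0016384
  Factory B: 0.15 × 0.06 × 0.005 = 0.000045
Sum = 0.0260858.
P(Factory A | evidence) = 0.0226728 / 0.0260858 ≈ 0.8692.

0.8692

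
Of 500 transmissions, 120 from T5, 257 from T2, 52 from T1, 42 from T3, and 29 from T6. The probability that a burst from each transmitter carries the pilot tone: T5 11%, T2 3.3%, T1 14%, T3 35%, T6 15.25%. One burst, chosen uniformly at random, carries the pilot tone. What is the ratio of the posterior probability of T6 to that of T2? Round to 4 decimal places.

By Bayes' rule, posterior ∝ prior × likelihood:
  T5: 0.24 × 0.11 = 0.0264
  T2: 0.514 × 0.033 = 0.016962
  T1: 0.104 × 0.14 = 0.01456
  T3: 0.084 × 0.35 = 0.0294
  T6: 0.058 × 0.1525 = 0.008845
Normalizing constant = 0.096167.
The ratio is 0.008845 / 0.016962 (the normalizer cancels) = 0.5215.

0.5215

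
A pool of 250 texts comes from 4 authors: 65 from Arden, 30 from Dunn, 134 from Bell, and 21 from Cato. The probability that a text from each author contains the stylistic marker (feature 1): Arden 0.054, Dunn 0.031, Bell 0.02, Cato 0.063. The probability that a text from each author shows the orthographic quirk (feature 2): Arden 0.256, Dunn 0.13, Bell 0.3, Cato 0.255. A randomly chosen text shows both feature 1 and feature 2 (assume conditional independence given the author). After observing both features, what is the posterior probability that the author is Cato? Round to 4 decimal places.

0.1561

Prior × likelihood for each hypothesis:
  Arden: 0.26 × 0.054 × 0.256 = 0.00359424
  Dunn: 0.12 × 0.031 × 0.13 = 0.0004836
  Bell: 0.536 × 0.02 × 0.3 = 0.003216
  Cato: 0.084 × 0.063 × 0.255 = 0.00134946
Sum = 0.0086433.
P(Cato | evidence) = 0.00134946 / 0.0086433 ≈ 0.1561.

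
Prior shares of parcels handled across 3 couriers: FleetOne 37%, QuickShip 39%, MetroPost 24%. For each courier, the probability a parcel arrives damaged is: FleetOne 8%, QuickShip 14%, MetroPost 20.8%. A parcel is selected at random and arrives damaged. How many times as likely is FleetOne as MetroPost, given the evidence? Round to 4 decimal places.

0.5929

By Bayes' rule, posterior ∝ prior × likelihood:
  FleetOne: 0.37 × 0.08 = 0.0296
  QuickShip: 0.39 × 0.14 = 0.0546
  MetroPost: 0.24 × 0.208 = 0.04992
Normalizing constant = 0.13412.
The ratio is 0.0296 / 0.04992 (the normalizer cancels) = 0.5929.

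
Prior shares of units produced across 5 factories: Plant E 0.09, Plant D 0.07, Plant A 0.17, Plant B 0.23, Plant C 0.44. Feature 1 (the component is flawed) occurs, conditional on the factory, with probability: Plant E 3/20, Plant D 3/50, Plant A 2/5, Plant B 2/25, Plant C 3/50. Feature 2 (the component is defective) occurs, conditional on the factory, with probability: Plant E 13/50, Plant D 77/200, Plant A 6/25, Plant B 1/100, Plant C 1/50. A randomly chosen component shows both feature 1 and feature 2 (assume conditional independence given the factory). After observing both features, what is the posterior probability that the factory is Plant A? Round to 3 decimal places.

Prior × likelihood for each hypothesis:
  Plant E: 0.09 × 0.15 × 0.26 = 0.00351
  Plant D: 0.07 × 0.06 × 0.385 = 0.001617
  Plant A: 0.17 × 0.4 × 0.24 = 0.01632
  Plant B: 0.23 × 0.08 × 0.01 = 0.000184
  Plant C: 0.44 × 0.06 × 0.02 = 0.000528
Sum = 0.022159.
P(Plant A | evidence) = 0.01632 / 0.022159 ≈ 0.736.

0.736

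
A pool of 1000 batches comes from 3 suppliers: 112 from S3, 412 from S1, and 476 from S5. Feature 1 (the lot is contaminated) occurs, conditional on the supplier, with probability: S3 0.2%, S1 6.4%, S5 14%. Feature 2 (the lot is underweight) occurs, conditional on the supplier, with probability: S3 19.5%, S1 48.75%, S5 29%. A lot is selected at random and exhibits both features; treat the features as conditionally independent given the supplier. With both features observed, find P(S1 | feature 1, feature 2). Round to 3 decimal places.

0.399

Compute prior × likelihood for every hypothesis:
  S3: 0.112 × 0.002 × 0.195 = 0.00004368
  S1: 0.412 × 0.064 × 0.4875 = 0.0128544
  S5: 0.476 × 0.14 × 0.29 = 0.0193256
Normalizing constant = 0.03222368.
P(S1 | evidence) = 0.0128544 / 0.03222368 ≈ 0.399.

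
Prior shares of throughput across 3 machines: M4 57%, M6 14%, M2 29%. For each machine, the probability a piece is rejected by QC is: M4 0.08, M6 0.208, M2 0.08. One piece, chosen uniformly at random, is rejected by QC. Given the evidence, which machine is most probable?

M4

Prior × likelihood for each hypothesis:
  M4: 0.57 × 0.08 = 0.0456
  M6: 0.14 × 0.208 = 0.02912
  M2: 0.29 × 0.08 = 0.0232
Sum = 0.09792.
Largest term belongs to M4, so M4 is most probable.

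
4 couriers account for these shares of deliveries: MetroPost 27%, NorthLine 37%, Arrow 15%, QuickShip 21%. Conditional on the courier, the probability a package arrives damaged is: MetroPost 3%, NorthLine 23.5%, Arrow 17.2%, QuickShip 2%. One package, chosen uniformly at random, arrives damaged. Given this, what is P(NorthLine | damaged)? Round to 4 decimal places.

0.6953

Unnormalized posteriors (prior × likelihood):
  MetroPost: 0.27 × 0.03 = 0.0081
  NorthLine: 0.37 × 0.235 = 0.08695
  Arrow: 0.15 × 0.172 = 0.0258
  QuickShip: 0.21 × 0.02 = 0.0042
Normalizing constant = 0.12505.
P(NorthLine | evidence) = 0.08695 / 0.12505 ≈ 0.6953.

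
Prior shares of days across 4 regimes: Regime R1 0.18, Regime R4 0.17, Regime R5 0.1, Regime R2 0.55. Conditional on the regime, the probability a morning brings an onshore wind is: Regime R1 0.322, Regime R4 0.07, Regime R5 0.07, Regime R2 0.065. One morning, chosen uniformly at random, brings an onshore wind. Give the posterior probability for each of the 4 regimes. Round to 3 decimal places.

Regime R1 0.515, Regime R4 0.106, Regime R5 0.062, Regime R2 0.317

By Bayes' rule, posterior ∝ prior × likelihood:
  Regime R1: 0.18 × 0.322 = 0.05796
  Regime R4: 0.17 × 0.07 = 0.0119
  Regime R5: 0.1 × 0.07 = 0.007
  Regime R2: 0.55 × 0.065 = 0.03575
Total = 0.11261.
P(Regime R1 | onshore) = 0.05796/0.11261 ≈ 0.515
P(Regime R4 | onshore) = 0.0119/0.11261 ≈ 0.106
P(Regime R5 | onshore) = 0.007/0.11261 ≈ 0.062
P(Regime R2 | onshore) = 0.03575/0.11261 ≈ 0.317
(Check: 0.515+0.106+0.062+0.317 = 1.000.)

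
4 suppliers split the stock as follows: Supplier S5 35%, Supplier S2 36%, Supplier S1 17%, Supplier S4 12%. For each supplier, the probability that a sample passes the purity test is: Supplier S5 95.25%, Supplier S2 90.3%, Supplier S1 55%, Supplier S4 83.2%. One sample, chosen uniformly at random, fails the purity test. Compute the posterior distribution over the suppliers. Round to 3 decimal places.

Taking complements, P(off-spec | each) = Supplier S5 0.0475, Supplier S2 0.097, Supplier S1 0.45, Supplier S4 0.168.
By Bayes' rule, posterior ∝ prior × likelihood:
  Supplier S5: 0.35 × 0.0475 = 0.016625
  Supplier S2: 0.36 × 0.097 = 0.03492
  Supplier S1: 0.17 × 0.45 = 0.0765
  Supplier S4: 0.12 × 0.168 = 0.02016
Sum = 0.148205.
P(Supplier S5 | off-spec) = 0.016625/0.148205 ≈ 0.112
P(Supplier S2 | off-spec) = 0.03492/0.148205 ≈ 0.236
P(Supplier S1 | off-spec) = 0.0765/0.148205 ≈ 0.516
P(Supplier S4 | off-spec) = 0.02016/0.148205 ≈ 0.136
(Check: 0.112+0.236+0.516+0.136 = 1.000.)

Supplier S5 0.112, Supplier S2 0.236, Supplier S1 0.516, Supplier S4 0.136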